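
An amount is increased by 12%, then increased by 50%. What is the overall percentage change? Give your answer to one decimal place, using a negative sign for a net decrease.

A 12% increase multiplies by 1.12.
Then a 50% increase: 1.12 × 1.5 = 1.68.
Overall factor 1.68, i.e. 68.0%.

68.0%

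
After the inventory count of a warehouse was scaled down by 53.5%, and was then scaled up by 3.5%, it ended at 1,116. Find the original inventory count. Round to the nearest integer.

2,319

The overall multiplier applied was 0.465 × 1.035 = 0.481275.
So the original inventory count was 1,116 ÷ 0.481275 ≈ 2,319.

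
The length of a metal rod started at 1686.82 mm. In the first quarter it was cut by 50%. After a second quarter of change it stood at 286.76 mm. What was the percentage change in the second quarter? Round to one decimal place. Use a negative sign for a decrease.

-66.0%

After the first quarter: 1686.82 × 0.5 = 843.41.
Second-quarter multiplier: 286.76 ÷ 843.41 ≈ 0.34.
That is a change of -66.0%.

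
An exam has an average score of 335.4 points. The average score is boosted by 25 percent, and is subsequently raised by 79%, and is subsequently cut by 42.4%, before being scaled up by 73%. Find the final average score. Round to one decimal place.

Apply the 25% increase: 335.4 × 1.25 = 419.25.
After the 79% increase: 419.25 × 1.79 = 750.4575.
After the 42.4% decrease: 750.4575 × 0.576 = 432.26352.
73% increase: 432.26352 × 1.73 = 747.8158896 ≈ 747.8.

747.8 points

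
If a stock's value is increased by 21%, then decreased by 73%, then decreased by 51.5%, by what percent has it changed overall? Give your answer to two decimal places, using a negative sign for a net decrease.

-84.16%

A 21% increase multiplies by 1.21.
Then a 73% decrease: 1.21 × 0.27 = 0.3267.
Then a 51.5% decrease: 0.3267 × 0.485 = 0.1584495.
Overall factor 0.1584495, i.e. -84.16%.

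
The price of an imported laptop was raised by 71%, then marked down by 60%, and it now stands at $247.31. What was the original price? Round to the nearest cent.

$361.56

Undoing the 60% decrease: $247.31 ÷ 0.4 = $618.275.
Undoing the 71% increase: $618.275 ÷ 1.71 ≈ $361.56.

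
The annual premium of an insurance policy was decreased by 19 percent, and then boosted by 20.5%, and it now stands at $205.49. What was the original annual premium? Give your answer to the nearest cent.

$210.53

Undoing the 20.5% increase: $205.49 ÷ 1.205 ≈ $170.53112.
Undoing the 19% decrease: $170.53112 ÷ 0.81 ≈ $210.53.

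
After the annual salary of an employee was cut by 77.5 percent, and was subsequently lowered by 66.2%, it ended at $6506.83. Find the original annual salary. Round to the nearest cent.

$85559.89

Undoing the 66.2% decrease: $6506.83 ÷ 0.338 ≈ $19250.976331.
Undoing the 77.5% decrease: $19250.976331 ÷ 0.225 ≈ $85559.89.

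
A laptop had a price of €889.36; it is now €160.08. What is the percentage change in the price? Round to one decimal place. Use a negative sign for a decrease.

Change: €160.08 − €889.36 = -€729.28.
Relative to the original: -€729.28 ÷ €889.36 ≈ -82.0%.

-82.0%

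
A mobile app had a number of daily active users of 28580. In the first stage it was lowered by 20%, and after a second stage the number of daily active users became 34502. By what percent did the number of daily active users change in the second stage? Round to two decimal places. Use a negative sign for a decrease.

50.90%

After the first stage: 28580 × 0.8 = 22864.
Second-stage multiplier: 34502 ÷ 22864 ≈ 1.50901.
That is a change of 50.90%.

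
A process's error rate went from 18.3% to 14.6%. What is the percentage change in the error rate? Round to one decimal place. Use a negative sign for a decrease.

-20.2%

The change is 14.6 − 18.3 = -3.7 percentage points.
Relative to the original 18.3%, that is -3.7 ÷ 18.3 ≈ -20.2%.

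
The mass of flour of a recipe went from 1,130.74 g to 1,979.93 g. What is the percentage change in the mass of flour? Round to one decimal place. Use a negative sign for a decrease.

75.1%

Change: 1,979.93 − 1,130.74 = 849.19.
Relative to the original: 849.19 ÷ 1,130.74 ≈ 75.1%.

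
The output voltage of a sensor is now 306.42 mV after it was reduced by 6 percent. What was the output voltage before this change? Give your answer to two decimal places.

325.98 mV

The overall multiplier applied was 0.94.
So the original output voltage was 306.42 ÷ 0.94 ≈ 325.98 mV.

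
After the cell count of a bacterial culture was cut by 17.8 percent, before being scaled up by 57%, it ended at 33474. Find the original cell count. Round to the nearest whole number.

25938

Undoing the 57% increase: 33474 ÷ 1.57 ≈ 21321.019108.
Undoing the 17.8% decrease: 21321.019108 ÷ 0.822 ≈ 25938.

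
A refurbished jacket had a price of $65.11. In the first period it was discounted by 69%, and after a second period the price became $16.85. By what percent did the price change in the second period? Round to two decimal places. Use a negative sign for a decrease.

After the first period: $65.11 × 0.31 = $20.1841.
Second-period multiplier: $16.85 ÷ $20.1841 ≈ 0.834816.
That is a change of -16.52%.

-16.52%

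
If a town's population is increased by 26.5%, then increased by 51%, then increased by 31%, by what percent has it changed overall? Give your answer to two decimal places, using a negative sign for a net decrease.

150.23%

A 26.5% increase multiplies by 1.265.
Then a 51% increase: 1.265 × 1.51 = 1.91015.
Then a 31% increase: 1.91015 × 1.31 = 2.5022965.
Overall factor 2.5022965, i.e. 150.23%.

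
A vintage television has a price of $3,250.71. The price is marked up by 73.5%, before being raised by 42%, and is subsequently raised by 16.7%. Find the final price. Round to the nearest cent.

73.5% increase: $3,250.71 × 1.735 = $5639.98185.
42% increase: $5639.98185 × 1.42 = $8008.774227.
After the 16.7% increase: $8008.774227 × 1.167 = $9346.239522909 ≈ $9,346.24.

$9,346.24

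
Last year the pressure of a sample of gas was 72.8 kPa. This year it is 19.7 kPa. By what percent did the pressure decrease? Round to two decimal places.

72.94%

Change: 19.7 − 72.8 = -53.1.
Relative to the original: -53.1 ÷ 72.8 ≈ -72.94%.
So the pressure decreased by 72.94%.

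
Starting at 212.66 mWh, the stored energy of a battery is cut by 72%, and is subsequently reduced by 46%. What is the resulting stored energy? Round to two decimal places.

Each change multiplies by a factor: 0.28 × 0.54 = 0.1512.
212.66 × 0.1512 = 32.154192 ≈ 32.15.

32.15 mWh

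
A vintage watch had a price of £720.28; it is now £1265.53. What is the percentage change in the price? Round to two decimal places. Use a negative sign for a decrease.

75.70%

Change: £1265.53 − £720.28 = £545.25.
Relative to the original: £545.25 ÷ £720.28 ≈ 75.70%.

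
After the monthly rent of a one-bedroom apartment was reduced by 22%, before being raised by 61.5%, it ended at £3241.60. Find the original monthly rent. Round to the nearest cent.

Undoing the 61.5% increase: £3241.60 ÷ 1.615 ≈ £2007.182663.
Undoing the 22% decrease: £2007.182663 ÷ 0.78 ≈ £2573.31.

£2573.31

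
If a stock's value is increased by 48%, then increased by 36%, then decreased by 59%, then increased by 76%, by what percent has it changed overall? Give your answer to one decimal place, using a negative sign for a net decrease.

45.2%

A 48% increase multiplies by 1.48.
Then a 36% increase: 1.48 × 1.36 = 2.0128.
Then a 59% decrease: 2.0128 × 0.41 = 0.825248.
Then a 76% increase: 0.825248 × 1.76 = 1.45243648.
Overall factor 1.45243648, i.e. 45.2%.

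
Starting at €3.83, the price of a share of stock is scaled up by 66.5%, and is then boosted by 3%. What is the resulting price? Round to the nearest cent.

Each change multiplies by a factor: 1.665 × 1.03 = 1.71495.
€3.83 × 1.71495 = €6.5682585 ≈ €6.57.

€6.57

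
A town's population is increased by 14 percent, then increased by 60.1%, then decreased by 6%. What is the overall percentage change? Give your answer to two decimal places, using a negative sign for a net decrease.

The combined multiplier is 1.14 × 1.601 × 0.94 = 1.7156316.
That corresponds to an increase of 71.56%.

71.56%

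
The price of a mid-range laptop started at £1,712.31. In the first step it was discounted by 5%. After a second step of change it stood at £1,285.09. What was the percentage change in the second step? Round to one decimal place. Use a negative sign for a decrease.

-21.0%

After the first step: £1,712.31 × 0.95 = £1626.6945.
Second-step multiplier: £1,285.09 ÷ £1626.6945 ≈ 0.79.
That is a change of -21.0%.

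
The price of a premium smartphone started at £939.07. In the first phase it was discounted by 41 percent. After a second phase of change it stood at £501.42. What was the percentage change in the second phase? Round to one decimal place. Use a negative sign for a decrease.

After the first phase: £939.07 × 0.59 = £554.0513.
Second-phase multiplier: £501.42 ÷ £554.0513 ≈ 0.90501.
That is a change of -9.5%.

-9.5%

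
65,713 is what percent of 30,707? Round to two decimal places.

214.00%

65,713 ÷ 30,707 ≈ 214.00%.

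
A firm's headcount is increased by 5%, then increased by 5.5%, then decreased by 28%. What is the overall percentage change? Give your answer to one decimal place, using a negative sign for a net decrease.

The combined multiplier is 1.05 × 1.055 × 0.72 = 0.79758.
That corresponds to a decrease of 20.2%.

-20.2%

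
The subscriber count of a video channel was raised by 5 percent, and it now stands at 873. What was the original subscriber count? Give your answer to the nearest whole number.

The overall multiplier applied was 1.05.
So the original subscriber count was 873 ÷ 1.05 ≈ 831.

831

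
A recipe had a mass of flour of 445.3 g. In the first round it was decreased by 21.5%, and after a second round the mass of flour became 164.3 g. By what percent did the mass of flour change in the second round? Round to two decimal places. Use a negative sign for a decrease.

-53.00%

After the first round: 445.3 × 0.785 = 349.5605.
Second-round multiplier: 164.3 ÷ 349.5605 ≈ 0.470019.
That is a change of -53.00%.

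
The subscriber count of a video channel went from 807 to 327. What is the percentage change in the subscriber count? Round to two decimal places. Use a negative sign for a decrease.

-59.48%

Change: 327 − 807 = -480.
Relative to the original: -480 ÷ 807 ≈ -59.48%.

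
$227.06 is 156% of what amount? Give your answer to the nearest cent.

$145.55

$227.06 ÷ 1.56 ≈ $145.55.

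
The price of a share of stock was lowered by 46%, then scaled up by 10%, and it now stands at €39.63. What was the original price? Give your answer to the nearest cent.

The overall multiplier applied was 0.54 × 1.1 = 0.594.
So the original price was €39.63 ÷ 0.594 ≈ €66.72.

€66.72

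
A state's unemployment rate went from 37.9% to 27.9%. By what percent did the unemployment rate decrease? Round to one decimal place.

26.4%

The change is 27.9 − 37.9 = -10.0 percentage points.
Relative to the original 37.9%, that is -10.0 ÷ 37.9 ≈ -26.4%.
So the unemployment rate fell by 26.4%.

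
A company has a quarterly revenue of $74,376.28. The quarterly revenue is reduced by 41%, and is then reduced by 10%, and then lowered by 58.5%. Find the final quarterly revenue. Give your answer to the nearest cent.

$16,389.93

Each change multiplies by a factor: 0.59 × 0.9 × 0.415 = 0.220365.
$74,376.28 × 0.220365 = $16389.9289422 ≈ $16,389.93.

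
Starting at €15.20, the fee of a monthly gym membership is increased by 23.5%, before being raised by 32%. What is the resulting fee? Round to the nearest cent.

€24.78

Each change multiplies by a factor: 1.235 × 1.32 = 1.6302.
€15.20 × 1.6302 = €24.77904 ≈ €24.78.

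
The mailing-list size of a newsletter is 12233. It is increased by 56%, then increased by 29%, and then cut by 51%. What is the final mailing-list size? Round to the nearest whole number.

Each change multiplies by a factor: 1.56 × 1.29 × 0.49 = 0.986076.
12233 × 0.986076 = 12062.667708 ≈ 12063.

12063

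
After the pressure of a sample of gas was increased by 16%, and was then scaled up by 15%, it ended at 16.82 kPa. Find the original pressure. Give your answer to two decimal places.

Undoing the 15% increase: 16.82 ÷ 1.15 ≈ 14.626087.
Undoing the 16% increase: 14.626087 ÷ 1.16 ≈ 12.61 kPa.

12.61 kPa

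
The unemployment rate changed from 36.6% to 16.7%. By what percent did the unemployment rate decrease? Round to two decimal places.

The change is 16.7 − 36.6 = -19.9 percentage points.
Relative to the original 36.6%, that is -19.9 ÷ 36.6 ≈ -54.37%.
So the unemployment rate fell by 54.37%.

54.37%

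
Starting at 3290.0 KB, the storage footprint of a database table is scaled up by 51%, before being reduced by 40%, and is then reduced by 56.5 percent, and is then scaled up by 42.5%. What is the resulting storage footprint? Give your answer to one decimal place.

1847.7 KB

Apply the 51% increase: 3290.0 × 1.51 = 4967.9.
Apply the 40% decrease: 4967.9 × 0.6 = 2980.74.
Apply the 56.5% decrease: 2980.74 × 0.435 = 1296.6219.
Apply the 42.5% increase: 1296.6219 × 1.425 = 1847.6862075 ≈ 1847.7.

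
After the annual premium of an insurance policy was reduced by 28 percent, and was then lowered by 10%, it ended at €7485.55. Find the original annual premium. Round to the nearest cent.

€11551.77

Undoing the 10% decrease: €7485.55 ÷ 0.9 ≈ €8317.277778.
Undoing the 28% decrease: €8317.277778 ÷ 0.72 ≈ €11551.77.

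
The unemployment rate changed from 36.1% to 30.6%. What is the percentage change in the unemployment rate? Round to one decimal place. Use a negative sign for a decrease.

The change is 30.6 − 36.1 = -5.5 percentage points.
Relative to the original 36.1%, that is -5.5 ÷ 36.1 ≈ -15.2%.

-15.2%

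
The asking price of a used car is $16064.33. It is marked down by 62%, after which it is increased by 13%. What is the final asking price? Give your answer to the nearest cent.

$6898.02

Each change multiplies by a factor: 0.38 × 1.13 = 0.4294.
$16064.33 × 0.4294 = $6898.023302 ≈ $6898.02.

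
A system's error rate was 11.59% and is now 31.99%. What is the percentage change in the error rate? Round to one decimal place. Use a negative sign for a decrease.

176.0%

The change is 31.99 − 11.59 = 20.40 percentage points.
Relative to the original 11.59%, that is 20.40 ÷ 11.59 ≈ 176.0%.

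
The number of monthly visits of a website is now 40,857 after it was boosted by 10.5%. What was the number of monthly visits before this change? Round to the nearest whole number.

36,975

The overall multiplier applied was 1.105.
So the original number of monthly visits was 40,857 ÷ 1.105 ≈ 36,975.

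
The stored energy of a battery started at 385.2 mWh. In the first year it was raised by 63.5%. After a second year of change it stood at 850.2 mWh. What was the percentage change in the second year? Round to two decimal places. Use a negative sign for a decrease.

After the first year: 385.2 × 1.635 = 629.802.
Second-year multiplier: 850.2 ÷ 629.802 ≈ 1.349948.
That is a change of 34.99%.

34.99%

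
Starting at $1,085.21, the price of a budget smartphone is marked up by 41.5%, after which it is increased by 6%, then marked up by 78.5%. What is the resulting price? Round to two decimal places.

41.5% increase: $1,085.21 × 1.415 = $1535.57215.
After the 6% increase: $1535.57215 × 1.06 = $1627.706479.
78.5% increase: $1627.706479 × 1.785 = $2905.456065015 ≈ $2,905.46.

$2,905.46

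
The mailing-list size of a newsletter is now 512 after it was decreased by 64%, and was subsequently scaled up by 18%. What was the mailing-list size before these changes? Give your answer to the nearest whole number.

Undoing the 18% increase: 512 ÷ 1.18 ≈ 433.898305.
Undoing the 64% decrease: 433.898305 ÷ 0.36 ≈ 1,205.

1,205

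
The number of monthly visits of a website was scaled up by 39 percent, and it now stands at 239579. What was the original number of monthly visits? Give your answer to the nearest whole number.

The overall multiplier applied was 1.39.
So the original number of monthly visits was 239579 ÷ 1.39 ≈ 172359.

172359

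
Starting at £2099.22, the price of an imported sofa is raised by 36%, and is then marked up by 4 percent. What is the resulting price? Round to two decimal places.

36% increase: £2099.22 × 1.36 = £2854.9392.
4% increase: £2854.9392 × 1.04 = £2969.136768 ≈ £2969.14.

£2969.14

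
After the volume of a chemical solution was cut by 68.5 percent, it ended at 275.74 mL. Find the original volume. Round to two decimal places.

875.37 mL

The overall multiplier applied was 0.315.
So the original volume was 275.74 ÷ 0.315 ≈ 875.37 mL.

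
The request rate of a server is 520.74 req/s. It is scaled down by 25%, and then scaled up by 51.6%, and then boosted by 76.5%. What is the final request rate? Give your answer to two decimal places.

Each change multiplies by a factor: 0.75 × 1.516 × 1.765 = 2.006805.
520.74 × 2.006805 = 1045.0236357 ≈ 1045.02.

1045.02 req/s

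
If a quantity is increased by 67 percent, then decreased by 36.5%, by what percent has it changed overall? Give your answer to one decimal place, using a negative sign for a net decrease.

The combined multiplier is 1.67 × 0.635 = 1.06045.
That corresponds to an increase of 6.0%.

6.0%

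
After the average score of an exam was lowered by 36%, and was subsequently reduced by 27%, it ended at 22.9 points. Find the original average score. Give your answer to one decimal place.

49.0 points

The overall multiplier applied was 0.64 × 0.73 = 0.4672.
So the original average score was 22.9 ÷ 0.4672 ≈ 49.0 points.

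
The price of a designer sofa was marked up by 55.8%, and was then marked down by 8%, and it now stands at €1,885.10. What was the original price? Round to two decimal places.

€1,315.16

Undoing the 8% decrease: €1,885.10 ÷ 0.92 ≈ €2049.021739.
Undoing the 55.8% increase: €2049.021739 ÷ 1.558 ≈ €1,315.16.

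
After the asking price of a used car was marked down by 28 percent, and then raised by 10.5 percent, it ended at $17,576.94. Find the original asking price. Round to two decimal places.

$22,092.68

Undoing the 10.5% increase: $17,576.94 ÷ 1.105 ≈ $15906.733032.
Undoing the 28% decrease: $15906.733032 ÷ 0.72 ≈ $22,092.68.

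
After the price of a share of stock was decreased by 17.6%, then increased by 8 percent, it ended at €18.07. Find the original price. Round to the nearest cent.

€20.31

The overall multiplier applied was 0.824 × 1.08 = 0.88992.
So the original price was €18.07 ÷ 0.88992 ≈ €20.31.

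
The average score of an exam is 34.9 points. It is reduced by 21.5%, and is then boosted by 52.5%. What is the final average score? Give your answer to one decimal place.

After the 21.5% decrease: 34.9 × 0.785 = 27.3965.
52.5% increase: 27.3965 × 1.525 = 41.7796625 ≈ 41.8.

41.8 points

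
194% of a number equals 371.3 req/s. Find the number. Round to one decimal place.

371.3 req/s ÷ 1.94 ≈ 191.4 req/s.

191.4 req/s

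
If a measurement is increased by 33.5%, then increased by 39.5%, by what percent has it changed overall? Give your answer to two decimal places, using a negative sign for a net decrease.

86.23%

A 33.5% increase multiplies by 1.335.
Then a 39.5% increase: 1.335 × 1.395 = 1.862325.
Overall factor 1.862325, i.e. 86.23%.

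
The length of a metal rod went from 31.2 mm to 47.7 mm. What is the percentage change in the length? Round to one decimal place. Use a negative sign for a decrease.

52.9%

Change: 47.7 − 31.2 = 16.5.
Relative to the original: 16.5 ÷ 31.2 ≈ 52.9%.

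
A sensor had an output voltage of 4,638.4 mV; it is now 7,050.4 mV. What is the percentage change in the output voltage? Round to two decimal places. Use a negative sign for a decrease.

52.00%

Change: 7,050.4 − 4,638.4 = 2,412.0.
Relative to the original: 2,412.0 ÷ 4,638.4 ≈ 52.00%.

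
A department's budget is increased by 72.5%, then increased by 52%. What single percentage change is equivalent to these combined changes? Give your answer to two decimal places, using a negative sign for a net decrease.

162.20%

A 72.5% increase multiplies by 1.725.
Then a 52% increase: 1.725 × 1.52 = 2.622.
Overall factor 2.622, i.e. 162.20%.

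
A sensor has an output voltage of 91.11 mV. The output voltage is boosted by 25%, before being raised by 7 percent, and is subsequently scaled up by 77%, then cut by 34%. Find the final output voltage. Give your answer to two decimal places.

Apply the 25% increase: 91.11 × 1.25 = 113.8875.
After the 7% increase: 113.8875 × 1.07 = 121.859625.
Apply the 77% increase: 121.859625 × 1.77 = 215.69153625.
34% decrease: 215.69153625 × 0.66 = 142.356413925 ≈ 142.36.

142.36 mV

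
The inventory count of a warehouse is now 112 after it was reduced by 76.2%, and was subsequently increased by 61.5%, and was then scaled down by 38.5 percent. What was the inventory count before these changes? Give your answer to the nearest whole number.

474

Undoing the 38.5% decrease: 112 ÷ 0.615 ≈ 182.113821.
Undoing the 61.5% increase: 182.113821 ÷ 1.615 ≈ 112.763976.
Undoing the 76.2% decrease: 112.763976 ÷ 0.238 ≈ 474.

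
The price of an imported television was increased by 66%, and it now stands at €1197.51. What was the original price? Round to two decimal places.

€721.39

The overall multiplier applied was 1.66.
So the original price was €1197.51 ÷ 1.66 ≈ €721.39.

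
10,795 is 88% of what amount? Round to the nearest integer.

12,267

10,795 ÷ 0.88 ≈ 12,267.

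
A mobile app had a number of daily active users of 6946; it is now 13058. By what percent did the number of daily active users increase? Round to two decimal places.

87.99%

Change: 13058 − 6946 = 6112.
Relative to the original: 6112 ÷ 6946 ≈ 87.99%.
So the number of daily active users increased by 87.99%.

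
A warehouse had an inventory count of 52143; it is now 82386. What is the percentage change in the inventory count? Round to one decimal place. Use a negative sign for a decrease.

58.0%

Change: 82386 − 52143 = 30243.
Relative to the original: 30243 ÷ 52143 ≈ 58.0%.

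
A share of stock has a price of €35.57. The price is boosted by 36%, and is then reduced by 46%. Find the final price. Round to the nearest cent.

€26.12

36% increase: €35.57 × 1.36 = €48.3752.
46% decrease: €48.3752 × 0.54 = €26.122608 ≈ €26.12.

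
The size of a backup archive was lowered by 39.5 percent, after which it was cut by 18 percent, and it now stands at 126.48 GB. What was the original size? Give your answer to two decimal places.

Undoing the 18% decrease: 126.48 ÷ 0.82 ≈ 154.243902.
Undoing the 39.5% decrease: 154.243902 ÷ 0.605 ≈ 254.95 GB.

254.95 GB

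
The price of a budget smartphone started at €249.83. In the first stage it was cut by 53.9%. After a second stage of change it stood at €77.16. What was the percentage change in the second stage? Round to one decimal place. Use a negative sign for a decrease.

After the first stage: €249.83 × 0.461 = €115.17163.
Second-stage multiplier: €77.16 ÷ €115.17163 ≈ 0.66996.
That is a change of -33.0%.

-33.0%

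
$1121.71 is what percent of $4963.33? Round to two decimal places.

$1121.71 ÷ $4963.33 ≈ 22.60%.

22.60%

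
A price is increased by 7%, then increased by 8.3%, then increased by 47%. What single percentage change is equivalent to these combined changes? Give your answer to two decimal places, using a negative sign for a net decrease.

70.35%

A 7% increase multiplies by 1.07.
Then an 8.3% increase: 1.07 × 1.083 = 1.15881.
Then a 47% increase: 1.15881 × 1.47 = 1.7034507.
Overall factor 1.7034507, i.e. 70.35%.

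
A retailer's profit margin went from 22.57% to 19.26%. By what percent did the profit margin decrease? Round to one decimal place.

The change is 19.26 − 22.57 = -3.31 percentage points.
Relative to the original 22.57%, that is -3.31 ÷ 22.57 ≈ -14.7%.
So the profit margin fell by 14.7%.

14.7%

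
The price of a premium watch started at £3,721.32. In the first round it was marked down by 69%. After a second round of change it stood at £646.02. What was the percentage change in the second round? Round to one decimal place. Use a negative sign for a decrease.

-44.0%

After the first round: £3,721.32 × 0.31 = £1153.6092.
Second-round multiplier: £646.02 ÷ £1153.6092 ≈ 0.56.
That is a change of -44.0%.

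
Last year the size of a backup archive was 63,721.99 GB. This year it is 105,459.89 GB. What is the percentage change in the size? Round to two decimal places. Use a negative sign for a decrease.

65.50%

Change: 105,459.89 − 63,721.99 = 41,737.90.
Relative to the original: 41,737.90 ÷ 63,721.99 ≈ 65.50%.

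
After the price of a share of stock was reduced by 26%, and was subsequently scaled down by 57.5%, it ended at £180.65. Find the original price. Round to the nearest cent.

Undoing the 57.5% decrease: £180.65 ÷ 0.425 ≈ £425.058824.
Undoing the 26% decrease: £425.058824 ÷ 0.74 ≈ £574.40.

£574.40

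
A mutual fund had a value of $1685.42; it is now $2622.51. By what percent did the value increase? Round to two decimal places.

55.60%

Change: $2622.51 − $1685.42 = $937.09.
Relative to the original: $937.09 ÷ $1685.42 ≈ 55.60%.
So the value increased by 55.60%.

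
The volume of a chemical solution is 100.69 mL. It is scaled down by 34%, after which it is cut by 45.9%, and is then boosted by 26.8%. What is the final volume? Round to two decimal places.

Each change multiplies by a factor: 0.66 × 0.541 × 1.268 = 0.45275208.
100.69 × 0.45275208 = 45.5876069352 ≈ 45.59.

45.59 mL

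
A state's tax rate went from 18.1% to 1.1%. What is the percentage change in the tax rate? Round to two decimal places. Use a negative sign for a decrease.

The change is 1.1 − 18.1 = -17.0 percentage points.
Relative to the original 18.1%, that is -17.0 ÷ 18.1 ≈ -93.92%.

-93.92%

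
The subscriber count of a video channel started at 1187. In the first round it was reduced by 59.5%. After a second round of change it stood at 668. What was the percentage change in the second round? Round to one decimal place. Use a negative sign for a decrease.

39.0%

After the first round: 1187 × 0.405 = 480.735.
Second-round multiplier: 668 ÷ 480.735 ≈ 1.38954.
That is a change of 39.0%.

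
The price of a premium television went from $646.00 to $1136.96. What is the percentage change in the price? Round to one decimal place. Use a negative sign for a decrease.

Change: $1136.96 − $646.00 = $490.96.
Relative to the original: $490.96 ÷ $646.00 = 76.0%.

76.0%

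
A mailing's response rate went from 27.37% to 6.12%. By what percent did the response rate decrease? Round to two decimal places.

The change is 6.12 − 27.37 = -21.25 percentage points.
Relative to the original 27.37%, that is -21.25 ÷ 27.37 ≈ -77.64%.
So the response rate fell by 77.64%.

77.64%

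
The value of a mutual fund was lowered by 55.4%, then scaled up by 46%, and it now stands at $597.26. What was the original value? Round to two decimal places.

Undoing the 46% increase: $597.26 ÷ 1.46 ≈ $409.082192.
Undoing the 55.4% decrease: $409.082192 ÷ 0.446 ≈ $917.22.

$917.22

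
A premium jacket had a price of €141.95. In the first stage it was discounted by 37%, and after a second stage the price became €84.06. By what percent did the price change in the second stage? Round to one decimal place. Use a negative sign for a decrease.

-6.0%

After the first stage: €141.95 × 0.63 = €89.4285.
Second-stage multiplier: €84.06 ÷ €89.4285 ≈ 0.93997.
That is a change of -6.0%.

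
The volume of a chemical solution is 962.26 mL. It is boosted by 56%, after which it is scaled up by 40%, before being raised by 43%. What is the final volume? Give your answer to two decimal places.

After the 56% increase: 962.26 × 1.56 = 1501.1256.
40% increase: 1501.1256 × 1.4 = 2101.57584.
Apply the 43% increase: 2101.57584 × 1.43 = 3005.2534512 ≈ 3005.25.

3005.25 mL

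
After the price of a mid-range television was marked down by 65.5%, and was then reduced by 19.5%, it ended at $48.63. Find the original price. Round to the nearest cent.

$175.10

Undoing the 19.5% decrease: $48.63 ÷ 0.805 ≈ $60.409938.
Undoing the 65.5% decrease: $60.409938 ÷ 0.345 ≈ $175.10.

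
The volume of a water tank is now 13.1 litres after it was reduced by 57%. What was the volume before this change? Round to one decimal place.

The overall multiplier applied was 0.43.
So the original volume was 13.1 ÷ 0.43 ≈ 30.5 litres.

30.5 litres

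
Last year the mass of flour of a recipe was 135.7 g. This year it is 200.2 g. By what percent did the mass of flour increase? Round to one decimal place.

Change: 200.2 − 135.7 = 64.5.
Relative to the original: 64.5 ÷ 135.7 ≈ 47.5%.
So the mass of flour increased by 47.5%.

47.5%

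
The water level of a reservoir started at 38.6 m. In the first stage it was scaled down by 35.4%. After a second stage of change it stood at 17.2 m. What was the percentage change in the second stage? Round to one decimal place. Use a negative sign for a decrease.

After the first stage: 38.6 × 0.646 = 24.9356.
Second-stage multiplier: 17.2 ÷ 24.9356 ≈ 0.68978.
That is a change of -31.0%.

-31.0%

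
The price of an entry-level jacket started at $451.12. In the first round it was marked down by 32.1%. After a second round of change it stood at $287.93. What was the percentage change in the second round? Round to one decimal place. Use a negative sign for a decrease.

After the first round: $451.12 × 0.679 = $306.31048.
Second-round multiplier: $287.93 ÷ $306.31048 ≈ 0.93999.
That is a change of -6.0%.

-6.0%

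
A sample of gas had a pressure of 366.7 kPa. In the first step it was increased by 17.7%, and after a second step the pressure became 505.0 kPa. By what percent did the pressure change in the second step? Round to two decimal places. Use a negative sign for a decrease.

17.00%

After the first step: 366.7 × 1.177 = 431.6059.
Second-step multiplier: 505.0 ÷ 431.6059 ≈ 1.170049.
That is a change of 17.00%.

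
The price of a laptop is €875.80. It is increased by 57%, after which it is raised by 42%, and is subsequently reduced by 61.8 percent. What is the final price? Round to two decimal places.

After the 57% increase: €875.80 × 1.57 = €1375.006.
After the 42% increase: €1375.006 × 1.42 = €1952.50852.
After the 61.8% decrease: €1952.50852 × 0.382 = €745.85825464 ≈ €745.86.

€745.86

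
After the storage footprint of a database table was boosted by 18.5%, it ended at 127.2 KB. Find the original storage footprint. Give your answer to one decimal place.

107.3 KB

The overall multiplier applied was 1.185.
So the original storage footprint was 127.2 ÷ 1.185 ≈ 107.3 KB.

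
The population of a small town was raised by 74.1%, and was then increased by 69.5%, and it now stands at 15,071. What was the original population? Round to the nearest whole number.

5,107

The overall multiplier applied was 1.741 × 1.695 = 2.950995.
So the original population was 15,071 ÷ 2.950995 ≈ 5,107.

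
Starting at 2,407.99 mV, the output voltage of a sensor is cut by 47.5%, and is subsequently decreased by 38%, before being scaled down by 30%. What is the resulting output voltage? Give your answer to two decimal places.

548.66 mV

Apply the 47.5% decrease: 2,407.99 × 0.525 = 1264.19475.
38% decrease: 1264.19475 × 0.62 = 783.800745.
30% decrease: 783.800745 × 0.7 = 548.6605215 ≈ 548.66.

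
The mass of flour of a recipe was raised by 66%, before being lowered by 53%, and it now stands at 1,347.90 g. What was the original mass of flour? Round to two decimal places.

The overall multiplier applied was 1.66 × 0.47 = 0.7802.
So the original mass of flour was 1,347.90 ÷ 0.7802 ≈ 1,727.63 g.

1,727.63 g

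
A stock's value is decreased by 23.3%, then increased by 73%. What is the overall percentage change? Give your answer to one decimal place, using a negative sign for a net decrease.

The combined multiplier is 0.767 × 1.73 = 1.32691.
That corresponds to an increase of 32.7%.

32.7%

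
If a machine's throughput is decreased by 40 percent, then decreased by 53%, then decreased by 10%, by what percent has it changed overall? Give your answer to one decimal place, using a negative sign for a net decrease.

A 40% decrease multiplies by 0.6.
Then a 53% decrease: 0.6 × 0.47 = 0.282.
Then a 10% decrease: 0.282 × 0.9 = 0.2538.
Overall factor 0.2538, i.e. -74.6%.

-74.6%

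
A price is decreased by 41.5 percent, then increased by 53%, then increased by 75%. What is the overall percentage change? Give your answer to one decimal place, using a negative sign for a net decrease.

56.6%

A 41.5% decrease multiplies by 0.585.
Then a 53% increase: 0.585 × 1.53 = 0.89505.
Then a 75% increase: 0.89505 × 1.75 = 1.5663375.
Overall factor 1.5663375, i.e. 56.6%.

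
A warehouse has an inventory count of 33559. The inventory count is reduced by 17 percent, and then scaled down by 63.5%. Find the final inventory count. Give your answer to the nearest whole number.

Each change multiplies by a factor: 0.83 × 0.365 = 0.30295.
33559 × 0.30295 = 10166.69905 ≈ 10167.

10167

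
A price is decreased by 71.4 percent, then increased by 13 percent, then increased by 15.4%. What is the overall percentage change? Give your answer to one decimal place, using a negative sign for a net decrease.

The combined multiplier is 0.286 × 1.13 × 1.154 = 0.37294972.
That corresponds to a decrease of 62.7%.

-62.7%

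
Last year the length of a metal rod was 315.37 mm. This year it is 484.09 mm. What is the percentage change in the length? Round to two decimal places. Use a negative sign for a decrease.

53.50%

Change: 484.09 − 315.37 = 168.72.
Relative to the original: 168.72 ÷ 315.37 ≈ 53.50%.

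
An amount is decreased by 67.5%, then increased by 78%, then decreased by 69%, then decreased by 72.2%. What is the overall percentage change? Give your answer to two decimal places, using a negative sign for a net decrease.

-95.01%

A 67.5% decrease multiplies by 0.325.
Then a 78% increase: 0.325 × 1.78 = 0.5785.
Then a 69% decrease: 0.5785 × 0.31 = 0.179335.
Then a 72.2% decrease: 0.179335 × 0.278 = 0.04985513.
Overall factor 0.04985513, i.e. -95.01%.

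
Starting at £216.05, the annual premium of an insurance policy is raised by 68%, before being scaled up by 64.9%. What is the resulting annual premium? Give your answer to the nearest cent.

£598.53

Apply the 68% increase: £216.05 × 1.68 = £362.964.
Apply the 64.9% increase: £362.964 × 1.649 = £598.527636 ≈ £598.53.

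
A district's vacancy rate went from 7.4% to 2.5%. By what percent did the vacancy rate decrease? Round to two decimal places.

66.22%

The change is 2.5 − 7.4 = -4.9 percentage points.
Relative to the original 7.4%, that is -4.9 ÷ 7.4 ≈ -66.22%.
So the vacancy rate fell by 66.22%.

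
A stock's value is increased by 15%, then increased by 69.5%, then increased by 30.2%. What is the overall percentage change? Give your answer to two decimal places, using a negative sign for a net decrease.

153.79%

A 15% increase multiplies by 1.15.
Then a 69.5% increase: 1.15 × 1.695 = 1.94925.
Then a 30.2% increase: 1.94925 × 1.302 = 2.5379235.
Overall factor 2.5379235, i.e. 153.79%.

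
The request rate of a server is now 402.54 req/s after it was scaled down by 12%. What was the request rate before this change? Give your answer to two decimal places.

457.43 req/s

The overall multiplier applied was 0.88.
So the original request rate was 402.54 ÷ 0.88 ≈ 457.43 req/s.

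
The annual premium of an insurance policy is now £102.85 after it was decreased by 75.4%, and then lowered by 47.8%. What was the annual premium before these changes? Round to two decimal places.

£800.94

The overall multiplier applied was 0.246 × 0.522 = 0.128412.
So the original annual premium was £102.85 ÷ 0.128412 ≈ £800.94.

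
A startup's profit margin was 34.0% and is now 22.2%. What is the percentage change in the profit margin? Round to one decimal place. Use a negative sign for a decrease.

The change is 22.2 − 34.0 = -11.8 percentage points.
Relative to the original 34.0%, that is -11.8 ÷ 34.0 ≈ -34.7%.

-34.7%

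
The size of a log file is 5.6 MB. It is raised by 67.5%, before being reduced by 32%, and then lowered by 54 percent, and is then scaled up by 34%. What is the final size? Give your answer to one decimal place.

Each change multiplies by a factor: 1.675 × 0.68 × 0.46 × 1.34 = 0.7020796.
5.6 × 0.7020796 = 3.93164576 ≈ 3.9.

3.9 MB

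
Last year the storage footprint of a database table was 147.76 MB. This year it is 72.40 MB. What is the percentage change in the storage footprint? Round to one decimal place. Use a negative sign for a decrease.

Change: 72.40 − 147.76 = -75.36.
Relative to the original: -75.36 ÷ 147.76 ≈ -51.0%.

-51.0%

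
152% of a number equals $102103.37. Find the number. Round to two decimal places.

$102103.37 ÷ 1.52 ≈ $67173.27.

$67173.27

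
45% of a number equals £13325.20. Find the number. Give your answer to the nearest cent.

£29611.56

£13325.20 ÷ 0.45 ≈ £29611.56.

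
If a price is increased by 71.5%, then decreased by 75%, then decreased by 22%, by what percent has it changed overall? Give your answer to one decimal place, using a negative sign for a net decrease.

The combined multiplier is 1.715 × 0.25 × 0.78 = 0.334425.
That corresponds to a decrease of 66.6%.

-66.6%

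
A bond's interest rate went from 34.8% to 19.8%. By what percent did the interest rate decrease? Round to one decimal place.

43.1%

The change is 19.8 − 34.8 = -15.0 percentage points.
Relative to the original 34.8%, that is -15.0 ÷ 34.8 ≈ -43.1%.
So the interest rate fell by 43.1%.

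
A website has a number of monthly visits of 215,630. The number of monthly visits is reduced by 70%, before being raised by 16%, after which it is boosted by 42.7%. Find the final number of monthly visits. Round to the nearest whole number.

Each change multiplies by a factor: 0.3 × 1.16 × 1.427 = 0.496596.
215,630 × 0.496596 = 107080.99548 ≈ 107,081.

107,081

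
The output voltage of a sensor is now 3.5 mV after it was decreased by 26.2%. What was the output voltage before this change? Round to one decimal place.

4.7 mV

The overall multiplier applied was 0.738.
So the original output voltage was 3.5 ÷ 0.738 ≈ 4.7 mV.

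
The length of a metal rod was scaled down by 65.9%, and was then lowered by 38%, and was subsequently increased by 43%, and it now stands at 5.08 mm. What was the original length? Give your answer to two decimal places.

Undoing the 43% increase: 5.08 ÷ 1.43 ≈ 3.552448.
Undoing the 38% decrease: 3.552448 ÷ 0.62 ≈ 5.729755.
Undoing the 65.9% decrease: 5.729755 ÷ 0.341 ≈ 16.80 mm.

16.80 mm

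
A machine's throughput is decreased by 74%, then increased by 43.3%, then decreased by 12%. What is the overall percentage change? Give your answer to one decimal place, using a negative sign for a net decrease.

-67.2%

The combined multiplier is 0.26 × 1.433 × 0.88 = 0.3278704.
That corresponds to a decrease of 67.2%.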